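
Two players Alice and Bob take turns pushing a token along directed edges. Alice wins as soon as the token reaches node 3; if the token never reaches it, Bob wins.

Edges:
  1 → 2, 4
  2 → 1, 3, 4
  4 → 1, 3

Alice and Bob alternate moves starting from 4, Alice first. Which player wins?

Track states (vertex, player-to-move).
A0 = {(3,Alice), (3,Bob)}
A1: add {(2,Alice), (4,Alice)}.
(4,Alice) ∈ A1 ⇒ Alice forces the target.

Alice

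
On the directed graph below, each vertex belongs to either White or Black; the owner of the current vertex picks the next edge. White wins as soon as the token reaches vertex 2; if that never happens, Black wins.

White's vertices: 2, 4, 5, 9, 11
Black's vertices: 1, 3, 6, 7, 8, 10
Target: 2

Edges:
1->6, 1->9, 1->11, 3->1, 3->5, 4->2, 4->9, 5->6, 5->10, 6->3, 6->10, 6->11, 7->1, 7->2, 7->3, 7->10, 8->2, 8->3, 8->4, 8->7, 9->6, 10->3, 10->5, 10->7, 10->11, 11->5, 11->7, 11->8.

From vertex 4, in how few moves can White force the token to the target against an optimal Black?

A0 = {2}
A1: add {4} — 4 (White) has 4→2.
A2 = A1; e.g. 1 (Black) can still go to 6. Fixed point.
4 enters the attractor at level 1, so White can force the target in 1 move from there.

1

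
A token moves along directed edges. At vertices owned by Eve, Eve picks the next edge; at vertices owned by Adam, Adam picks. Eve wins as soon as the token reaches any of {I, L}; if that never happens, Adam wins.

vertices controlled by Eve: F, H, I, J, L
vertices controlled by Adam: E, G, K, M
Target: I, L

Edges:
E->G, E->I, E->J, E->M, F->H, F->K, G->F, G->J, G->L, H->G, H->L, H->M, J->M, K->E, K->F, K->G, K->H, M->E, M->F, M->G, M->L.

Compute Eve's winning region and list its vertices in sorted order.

A0 = {I, L}
A1: add {H} — H (Eve) has H→L.
A2: add {F} — F (Eve) has F→H.
A3 = A2; e.g. E (Adam) can still go to G. Fixed point.
Eve's winning region = {F, H, I, L}.

F, H, I, L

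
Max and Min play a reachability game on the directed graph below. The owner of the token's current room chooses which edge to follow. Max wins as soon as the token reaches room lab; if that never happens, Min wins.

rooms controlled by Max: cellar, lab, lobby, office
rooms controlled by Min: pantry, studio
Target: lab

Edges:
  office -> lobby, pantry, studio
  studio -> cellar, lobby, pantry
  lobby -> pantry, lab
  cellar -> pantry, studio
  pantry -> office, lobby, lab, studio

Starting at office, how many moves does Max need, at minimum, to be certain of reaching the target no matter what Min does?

2

A0 = {lab}
A1: add {lobby} — lobby (Max) has lobby→lab.
A2: add {office} — office (Max) has office→lobby.
A3 = A2; e.g. cellar (Max) has no edge into A2. Fixed point.
office enters the attractor at level 2, so Max can force the target in 2 moves from there.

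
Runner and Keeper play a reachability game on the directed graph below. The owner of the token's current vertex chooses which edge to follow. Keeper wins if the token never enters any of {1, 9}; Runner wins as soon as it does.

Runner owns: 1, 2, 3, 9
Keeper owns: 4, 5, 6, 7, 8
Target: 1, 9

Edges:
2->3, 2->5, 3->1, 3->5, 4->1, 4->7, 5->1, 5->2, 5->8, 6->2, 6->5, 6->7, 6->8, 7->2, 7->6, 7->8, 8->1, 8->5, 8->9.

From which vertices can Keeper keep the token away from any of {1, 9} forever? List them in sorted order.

4, 5, 6, 7, 8

A0 = {1, 9}
A1: add {3} — 3 (Runner) has 3→1.
A2: add {2} — 2 (Runner) has 2→3.
A3 = A2; e.g. 4 (Keeper) can still go to 7. Fixed point.
Runner's attractor = {1, 2, 3, 9}; Keeper avoids the target exactly from the complement.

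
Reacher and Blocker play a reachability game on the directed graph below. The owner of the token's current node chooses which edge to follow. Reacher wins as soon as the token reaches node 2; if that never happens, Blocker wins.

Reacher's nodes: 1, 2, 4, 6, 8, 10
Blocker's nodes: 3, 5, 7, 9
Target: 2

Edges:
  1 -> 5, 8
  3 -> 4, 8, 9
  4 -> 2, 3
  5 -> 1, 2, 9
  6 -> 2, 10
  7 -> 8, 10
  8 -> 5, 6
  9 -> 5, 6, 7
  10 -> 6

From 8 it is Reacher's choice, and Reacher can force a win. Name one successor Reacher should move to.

A0 = {2}
A1: add {4, 6} — 4 (Reacher) has 4→2; 6 (Reacher) has 6→2.
A2: add {8, 10} — 8 (Reacher) has 8→6; 10 (Reacher) has 10→6.
A3: add {1, 7} — 1 (Reacher) has 1→8; 7 (Blocker): all of {8, 10} already in.
A4 = A3; e.g. 3 (Blocker) can still go to 9. Fixed point.
From 8, successor 6 is in the attractor (rank 1); the other successor 5 is not.

6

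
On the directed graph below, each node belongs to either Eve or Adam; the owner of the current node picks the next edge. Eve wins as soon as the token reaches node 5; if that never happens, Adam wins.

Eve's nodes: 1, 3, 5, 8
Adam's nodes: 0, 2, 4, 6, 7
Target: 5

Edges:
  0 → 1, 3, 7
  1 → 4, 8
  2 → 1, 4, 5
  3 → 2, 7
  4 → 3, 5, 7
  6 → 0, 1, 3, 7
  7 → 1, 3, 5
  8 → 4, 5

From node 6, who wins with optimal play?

A0 = {5}
A1: add {8} — 8 (Eve) has 8→5.
A2: add {1} — 1 (Eve) has 1→8.
A3 = A2; e.g. 0 (Adam) can still go to 3. Fixed point.
6 never enters the attractor, so Adam can avoid the target forever.

Adam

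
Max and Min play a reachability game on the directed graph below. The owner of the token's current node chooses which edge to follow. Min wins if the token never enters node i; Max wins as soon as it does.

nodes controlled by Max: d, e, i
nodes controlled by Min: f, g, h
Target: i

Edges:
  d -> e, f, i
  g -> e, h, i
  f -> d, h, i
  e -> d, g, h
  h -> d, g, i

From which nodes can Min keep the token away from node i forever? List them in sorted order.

f, g, h

A0 = {i}
A1: add {d} — d (Max) has d→i.
A2: add {e} — e (Max) has e→d.
A3 = A2; e.g. f (Min) can still go to h. Fixed point.
Max's attractor = {d, e, i}; Min avoids the target exactly from the complement.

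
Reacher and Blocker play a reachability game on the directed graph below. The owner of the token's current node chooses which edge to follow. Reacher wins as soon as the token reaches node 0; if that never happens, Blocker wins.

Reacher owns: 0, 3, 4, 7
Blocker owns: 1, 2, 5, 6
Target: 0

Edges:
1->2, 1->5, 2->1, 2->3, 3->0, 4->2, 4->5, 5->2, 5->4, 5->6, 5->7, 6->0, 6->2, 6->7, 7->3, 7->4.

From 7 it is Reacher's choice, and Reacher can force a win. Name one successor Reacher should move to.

A0 = {0}
A1: add {3} — 3 (Reacher) has 3→0.
A2: add {7} — 7 (Reacher) has 7→3.
A3 = A2; e.g. 1 (Blocker) can still go to 2. Fixed point.
From 7, successor 3 is in the attractor (rank 1); the other successor 4 is not.

3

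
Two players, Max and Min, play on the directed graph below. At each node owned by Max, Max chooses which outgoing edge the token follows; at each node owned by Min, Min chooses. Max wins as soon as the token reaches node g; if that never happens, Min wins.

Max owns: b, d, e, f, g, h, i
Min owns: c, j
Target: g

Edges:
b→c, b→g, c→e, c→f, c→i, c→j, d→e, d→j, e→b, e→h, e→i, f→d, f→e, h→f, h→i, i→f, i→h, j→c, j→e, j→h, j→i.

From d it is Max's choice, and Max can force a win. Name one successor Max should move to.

e

A0 = {g}
A1: add {b} — b (Max) has b→g.
A2: add {e} — e (Max) has e→b.
A3: add {d, f} — d (Max) has d→e; f (Max) has f→e.
A4: add {h, i} — h (Max) has h→f; i (Max) has i→f.
A5 = A4; e.g. c (Min) can still go to j. Fixed point.
From d, successor e is in the attractor (rank 2); the other successor j is not.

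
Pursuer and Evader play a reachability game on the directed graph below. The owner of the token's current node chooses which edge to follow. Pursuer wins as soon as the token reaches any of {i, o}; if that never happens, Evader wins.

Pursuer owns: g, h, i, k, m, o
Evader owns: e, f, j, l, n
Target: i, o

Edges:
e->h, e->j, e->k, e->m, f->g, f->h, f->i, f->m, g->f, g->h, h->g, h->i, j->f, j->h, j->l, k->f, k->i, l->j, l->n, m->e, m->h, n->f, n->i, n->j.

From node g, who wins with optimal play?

A0 = {i, o}
A1: add {h, k} — h (Pursuer) has h→i; k (Pursuer) has k→i.
A2: add {g, m} — g (Pursuer) has g→h; m (Pursuer) has m→h.
g ∈ A2, so Pursuer can force the target.

Pursuer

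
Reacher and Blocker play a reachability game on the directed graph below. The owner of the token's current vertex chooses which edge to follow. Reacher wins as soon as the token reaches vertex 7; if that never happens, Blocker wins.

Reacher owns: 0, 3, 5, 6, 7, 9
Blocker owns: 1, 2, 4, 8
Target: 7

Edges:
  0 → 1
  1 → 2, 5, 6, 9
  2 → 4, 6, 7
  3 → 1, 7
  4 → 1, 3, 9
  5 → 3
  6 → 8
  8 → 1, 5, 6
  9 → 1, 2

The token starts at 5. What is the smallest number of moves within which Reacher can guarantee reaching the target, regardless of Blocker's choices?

A0 = {7}
A1: add {3} — 3 (Reacher) has 3→7.
A2: add {5} — 5 (Reacher) has 5→3.
A3 = A2; e.g. 0 (Reacher) has no edge into A2. Fixed point.
5 enters the attractor at level 2, so Reacher can force the target in 2 moves from there.

2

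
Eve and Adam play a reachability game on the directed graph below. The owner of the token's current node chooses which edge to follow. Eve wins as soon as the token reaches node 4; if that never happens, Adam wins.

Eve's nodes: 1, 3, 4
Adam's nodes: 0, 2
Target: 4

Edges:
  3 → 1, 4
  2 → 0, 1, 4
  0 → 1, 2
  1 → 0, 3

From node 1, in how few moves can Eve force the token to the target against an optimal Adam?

2

A0 = {4}
A1: add {3} — 3 (Eve) has 3→4.
A2: add {1} — 1 (Eve) has 1→3.
A3 = A2; e.g. 0 (Adam) can still go to 2. Fixed point.
1 enters the attractor at level 2, so Eve can force the target in 2 moves from there.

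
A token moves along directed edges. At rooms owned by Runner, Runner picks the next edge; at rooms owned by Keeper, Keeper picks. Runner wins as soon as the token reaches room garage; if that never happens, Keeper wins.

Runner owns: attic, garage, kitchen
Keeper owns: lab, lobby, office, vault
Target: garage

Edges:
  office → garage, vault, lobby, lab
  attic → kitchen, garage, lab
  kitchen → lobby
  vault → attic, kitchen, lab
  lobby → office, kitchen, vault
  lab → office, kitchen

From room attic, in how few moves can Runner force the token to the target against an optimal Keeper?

1

A0 = {garage}
A1: add {attic} — attic (Runner) has attic→garage.
A2 = A1; e.g. office (Keeper) can still go to vault. Fixed point.
attic enters the attractor at level 1, so Runner can force the target in 1 move from there.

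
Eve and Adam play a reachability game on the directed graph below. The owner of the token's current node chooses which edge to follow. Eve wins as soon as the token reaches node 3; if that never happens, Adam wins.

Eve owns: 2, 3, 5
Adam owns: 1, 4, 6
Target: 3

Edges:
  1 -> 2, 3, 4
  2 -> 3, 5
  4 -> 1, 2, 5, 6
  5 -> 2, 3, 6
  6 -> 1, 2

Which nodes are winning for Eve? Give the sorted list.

2, 3, 5

A0 = {3}
A1: add {2, 5} — 2 (Eve) has 2→3; 5 (Eve) has 5→3.
A2 = A1; e.g. 1 (Adam) can still go to 4. Fixed point.
Eve's winning region = {2, 3, 5}.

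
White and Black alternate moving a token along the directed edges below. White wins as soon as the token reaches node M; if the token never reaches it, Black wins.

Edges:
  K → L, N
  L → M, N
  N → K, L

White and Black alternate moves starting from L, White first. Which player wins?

Track states (vertex, player-to-move).
A0 = {(M,White), (M,Black)}
A1: add {(L,White)}.
(L,White) ∈ A1 ⇒ White forces the target.

White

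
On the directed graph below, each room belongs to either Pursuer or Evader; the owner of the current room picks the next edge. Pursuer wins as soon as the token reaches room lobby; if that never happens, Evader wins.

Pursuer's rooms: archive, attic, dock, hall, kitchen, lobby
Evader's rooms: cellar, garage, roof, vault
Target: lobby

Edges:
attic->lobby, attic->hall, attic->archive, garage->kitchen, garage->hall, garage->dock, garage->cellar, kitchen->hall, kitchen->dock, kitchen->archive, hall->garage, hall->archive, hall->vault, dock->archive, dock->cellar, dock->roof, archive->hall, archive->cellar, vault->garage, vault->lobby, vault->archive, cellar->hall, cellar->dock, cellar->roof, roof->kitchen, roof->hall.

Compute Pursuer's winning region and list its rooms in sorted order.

A0 = {lobby}
A1: add {attic} — attic (Pursuer) has attic→lobby.
A2 = A1; e.g. garage (Evader) can still go to kitchen. Fixed point.
Pursuer's winning region = {attic, lobby}.

attic, lobby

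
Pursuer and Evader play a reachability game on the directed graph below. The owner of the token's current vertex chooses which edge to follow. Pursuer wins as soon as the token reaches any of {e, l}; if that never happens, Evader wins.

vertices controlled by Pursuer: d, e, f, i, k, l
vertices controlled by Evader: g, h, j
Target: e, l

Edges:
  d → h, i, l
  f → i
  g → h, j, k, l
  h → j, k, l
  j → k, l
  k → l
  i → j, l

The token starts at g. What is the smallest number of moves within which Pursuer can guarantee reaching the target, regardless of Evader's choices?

A0 = {e, l}
A1: add {d, i, k} — d (Pursuer) has d→l; i (Pursuer) has i→l; k (Pursuer) has k→l.
A2: add {f, j} — f (Pursuer) has f→i; j (Evader): all of {k, l} already in.
A3: add {h} — h (Evader): all of {j, k, l} already in.
A4: add {g} — g (Evader): all of {h, j, k, l} already in.
A4 = all vertices. Fixed point.
g enters the attractor at level 4, so Pursuer can force the target in 4 moves from there.

4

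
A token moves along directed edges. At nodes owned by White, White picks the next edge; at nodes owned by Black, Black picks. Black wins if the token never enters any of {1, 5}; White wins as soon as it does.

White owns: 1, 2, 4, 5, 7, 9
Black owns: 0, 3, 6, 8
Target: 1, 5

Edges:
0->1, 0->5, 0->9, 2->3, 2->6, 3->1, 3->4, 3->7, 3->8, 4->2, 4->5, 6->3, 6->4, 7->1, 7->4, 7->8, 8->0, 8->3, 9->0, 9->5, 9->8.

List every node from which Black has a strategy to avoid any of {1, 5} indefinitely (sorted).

A0 = {1, 5}
A1: add {4, 7, 9} — 4 (White) has 4→5; 7 (White) has 7→1; 9 (White) has 9→5.
A2: add {0} — 0 (Black): all of {1, 5, 9} already in.
A3 = A2; e.g. 2 (White) has no edge into A2. Fixed point.
White's attractor = {0, 1, 4, 5, 7, 9}; Black avoids the target exactly from the complement.

2, 3, 6, 8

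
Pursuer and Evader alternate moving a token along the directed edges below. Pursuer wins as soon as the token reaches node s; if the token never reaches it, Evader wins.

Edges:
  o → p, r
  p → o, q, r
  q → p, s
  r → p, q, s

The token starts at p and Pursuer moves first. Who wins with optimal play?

Evader

Track states (vertex, player-to-move).
A0 = {(s,Pursuer), (s,Evader)}
A1: add {(q,Pursuer), (r,Pursuer)}.
A2 = A1; e.g. (o,Pursuer) stays out. (p,Pursuer) never enters ⇒ Evader avoids the target.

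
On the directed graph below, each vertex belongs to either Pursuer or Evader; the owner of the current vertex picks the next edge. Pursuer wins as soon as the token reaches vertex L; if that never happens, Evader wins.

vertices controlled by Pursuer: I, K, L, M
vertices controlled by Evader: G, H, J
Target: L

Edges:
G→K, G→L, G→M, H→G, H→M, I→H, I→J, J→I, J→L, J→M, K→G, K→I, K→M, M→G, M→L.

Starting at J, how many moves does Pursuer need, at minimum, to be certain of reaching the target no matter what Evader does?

6

A0 = {L}
A1: add {M} — M (Pursuer) has M→L.
A2: add {K} — K (Pursuer) has K→M.
A3: add {G} — G (Evader): all of {K, L, M} already in.
A4: add {H} — H (Evader): all of {G, M} already in.
A5: add {I} — I (Pursuer) has I→H.
A6: add {J} — J (Evader): all of {I, L, M} already in.
A6 = all vertices. Fixed point.
J enters the attractor at level 6, so Pursuer can force the target in 6 moves from there.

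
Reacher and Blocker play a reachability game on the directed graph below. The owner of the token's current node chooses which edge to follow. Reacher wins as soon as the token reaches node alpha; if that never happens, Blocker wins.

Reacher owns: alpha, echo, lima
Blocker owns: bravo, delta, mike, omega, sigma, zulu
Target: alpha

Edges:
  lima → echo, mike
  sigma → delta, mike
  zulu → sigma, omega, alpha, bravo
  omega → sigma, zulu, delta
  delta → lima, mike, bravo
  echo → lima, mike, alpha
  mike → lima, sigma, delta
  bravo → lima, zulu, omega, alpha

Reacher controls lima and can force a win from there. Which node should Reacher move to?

echo

A0 = {alpha}
A1: add {echo} — echo (Reacher) has echo→alpha.
A2: add {lima} — lima (Reacher) has lima→echo.
A3 = A2; e.g. sigma (Blocker) can still go to delta. Fixed point.
From lima, successor echo is in the attractor (rank 1); the other successor mike is not.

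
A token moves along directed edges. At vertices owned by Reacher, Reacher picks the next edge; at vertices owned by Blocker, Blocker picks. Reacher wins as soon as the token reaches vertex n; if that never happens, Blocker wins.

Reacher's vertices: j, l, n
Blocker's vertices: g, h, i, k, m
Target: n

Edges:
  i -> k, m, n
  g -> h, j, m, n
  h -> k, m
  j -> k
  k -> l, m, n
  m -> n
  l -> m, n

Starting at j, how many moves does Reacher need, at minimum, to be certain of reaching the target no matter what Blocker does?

A0 = {n}
A1: add {l, m} — l (Reacher) has l→n; m (Blocker): all of {n} already in.
A2: add {k} — k (Blocker): all of {l, m, n} already in.
A3: add {h, i, j} — h (Blocker): all of {k, m} already in; i (Blocker): all of {k, m, n} already in; j (Reacher) has j→k.
j enters the attractor at level 3, so Reacher can force the target in 3 moves from there.

3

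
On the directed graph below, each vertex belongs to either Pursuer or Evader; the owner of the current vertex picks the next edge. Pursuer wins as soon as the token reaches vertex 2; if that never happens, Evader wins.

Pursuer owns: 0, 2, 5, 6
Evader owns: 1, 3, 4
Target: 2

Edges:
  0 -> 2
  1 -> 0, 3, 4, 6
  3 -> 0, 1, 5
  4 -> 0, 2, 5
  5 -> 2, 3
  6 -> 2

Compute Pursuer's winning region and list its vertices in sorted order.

A0 = {2}
A1: add {0, 5, 6} — 0 (Pursuer) has 0→2; 5 (Pursuer) has 5→2; 6 (Pursuer) has 6→2.
A2: add {4} — 4 (Evader): all of {0, 2, 5} already in.
A3 = A2; e.g. 1 (Evader) can still go to 3. Fixed point.
Pursuer's winning region = {0, 2, 4, 5, 6}.

0, 2, 4, 5, 6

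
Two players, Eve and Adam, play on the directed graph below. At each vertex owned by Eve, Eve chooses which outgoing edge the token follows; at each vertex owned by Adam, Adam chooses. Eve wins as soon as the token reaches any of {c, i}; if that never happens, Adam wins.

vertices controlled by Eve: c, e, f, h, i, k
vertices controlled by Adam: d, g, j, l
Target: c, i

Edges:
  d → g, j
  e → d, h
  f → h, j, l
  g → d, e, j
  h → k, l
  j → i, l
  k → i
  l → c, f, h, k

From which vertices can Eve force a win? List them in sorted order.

c, e, f, h, i, j, k, l

A0 = {c, i}
A1: add {k} — k (Eve) has k→i.
A2: add {h} — h (Eve) has h→k.
A3: add {e, f} — e (Eve) has e→h; f (Eve) has f→h.
A4: add {l} — l (Adam): all of {c, f, h, k} already in.
A5: add {j} — j (Adam): all of {i, l} already in.
A6 = A5; e.g. d (Adam) can still go to g. Fixed point.
Eve's winning region = {c, e, f, h, i, j, k, l}.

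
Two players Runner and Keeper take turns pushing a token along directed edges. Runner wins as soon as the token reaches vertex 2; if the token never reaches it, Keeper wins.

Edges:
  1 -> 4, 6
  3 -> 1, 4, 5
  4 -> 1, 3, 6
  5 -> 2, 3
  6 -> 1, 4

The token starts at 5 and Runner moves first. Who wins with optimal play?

Runner

Track states (vertex, player-to-move).
A0 = {(2,Runner), (2,Keeper)}
A1: add {(5,Runner)}.
(5,Runner) ∈ A1 ⇒ Runner forces the target.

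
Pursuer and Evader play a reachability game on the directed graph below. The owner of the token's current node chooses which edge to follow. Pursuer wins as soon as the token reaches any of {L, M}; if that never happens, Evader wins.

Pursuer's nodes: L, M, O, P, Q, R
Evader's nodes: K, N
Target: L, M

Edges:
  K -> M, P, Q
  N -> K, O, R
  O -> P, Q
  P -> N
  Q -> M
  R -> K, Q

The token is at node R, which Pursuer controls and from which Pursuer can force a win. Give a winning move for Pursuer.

Q

A0 = {L, M}
A1: add {Q} — Q (Pursuer) has Q→M.
A2: add {O, R} — O (Pursuer) has O→Q; R (Pursuer) has R→Q.
A3 = A2; e.g. K (Evader) can still go to P. Fixed point.
From R, successor Q is in the attractor (rank 1); the other successor K is not.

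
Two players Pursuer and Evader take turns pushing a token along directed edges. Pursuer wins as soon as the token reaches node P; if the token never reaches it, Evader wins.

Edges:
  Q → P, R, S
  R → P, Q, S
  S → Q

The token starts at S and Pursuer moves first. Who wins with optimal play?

Evader

Track states (vertex, player-to-move).
A0 = {(P,Pursuer), (P,Evader)}
A1: add {(Q,Pursuer), (R,Pursuer)}.
A2: add {(S,Evader)}.
A3 = A2; e.g. (Q,Evader) stays out. (S,Pursuer) never enters ⇒ Evader avoids the target.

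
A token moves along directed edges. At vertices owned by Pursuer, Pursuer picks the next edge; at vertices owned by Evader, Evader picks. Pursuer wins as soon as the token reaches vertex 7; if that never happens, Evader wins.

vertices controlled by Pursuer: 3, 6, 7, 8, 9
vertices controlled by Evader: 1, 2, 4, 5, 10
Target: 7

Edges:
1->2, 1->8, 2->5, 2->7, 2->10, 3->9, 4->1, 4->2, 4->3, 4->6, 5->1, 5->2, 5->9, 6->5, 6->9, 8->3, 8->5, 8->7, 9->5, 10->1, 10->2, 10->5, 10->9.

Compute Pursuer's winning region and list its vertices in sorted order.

A0 = {7}
A1: add {8} — 8 (Pursuer) has 8→7.
A2 = A1; e.g. 1 (Evader) can still go to 2. Fixed point.
Pursuer's winning region = {7, 8}.

7, 8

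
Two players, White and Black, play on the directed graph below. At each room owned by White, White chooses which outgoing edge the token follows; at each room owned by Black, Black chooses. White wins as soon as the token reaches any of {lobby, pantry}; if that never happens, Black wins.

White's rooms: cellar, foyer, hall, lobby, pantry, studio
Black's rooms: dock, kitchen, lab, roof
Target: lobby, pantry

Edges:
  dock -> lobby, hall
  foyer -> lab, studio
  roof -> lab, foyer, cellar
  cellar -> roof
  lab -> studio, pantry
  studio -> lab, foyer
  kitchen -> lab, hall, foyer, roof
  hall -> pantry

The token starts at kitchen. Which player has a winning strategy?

Black

A0 = {lobby, pantry}
A1: add {hall} — hall (White) has hall→pantry.
A2: add {dock} — dock (Black): all of {lobby, hall} already in.
A3 = A2; e.g. lab (Black) can still go to studio. Fixed point.
kitchen never enters the attractor, so Black can avoid the target forever.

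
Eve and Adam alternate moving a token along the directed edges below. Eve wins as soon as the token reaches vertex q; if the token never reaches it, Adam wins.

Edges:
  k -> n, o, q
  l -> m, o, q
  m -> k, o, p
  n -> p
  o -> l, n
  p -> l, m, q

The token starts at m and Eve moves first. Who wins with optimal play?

Adam

Track states (vertex, player-to-move).
A0 = {(q,Eve), (q,Adam)}
A1: add {(k,Eve), (l,Eve), (p,Eve)}.
A2: add {(n,Adam)}.
A3: add {(o,Eve)}.
A4: add {(m,Adam)}.
A5 = A4; e.g. (k,Adam) stays out. (m,Eve) never enters ⇒ Adam avoids the target.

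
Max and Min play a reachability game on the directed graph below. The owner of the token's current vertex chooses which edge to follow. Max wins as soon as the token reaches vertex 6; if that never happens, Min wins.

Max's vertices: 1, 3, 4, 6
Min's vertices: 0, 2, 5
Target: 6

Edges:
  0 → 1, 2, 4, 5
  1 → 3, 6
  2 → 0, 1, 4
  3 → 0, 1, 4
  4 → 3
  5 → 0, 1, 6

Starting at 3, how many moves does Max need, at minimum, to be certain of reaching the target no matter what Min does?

A0 = {6}
A1: add {1} — 1 (Max) has 1→6.
A2: add {3} — 3 (Max) has 3→1.
3 enters the attractor at level 2, so Max can force the target in 2 moves from there.

2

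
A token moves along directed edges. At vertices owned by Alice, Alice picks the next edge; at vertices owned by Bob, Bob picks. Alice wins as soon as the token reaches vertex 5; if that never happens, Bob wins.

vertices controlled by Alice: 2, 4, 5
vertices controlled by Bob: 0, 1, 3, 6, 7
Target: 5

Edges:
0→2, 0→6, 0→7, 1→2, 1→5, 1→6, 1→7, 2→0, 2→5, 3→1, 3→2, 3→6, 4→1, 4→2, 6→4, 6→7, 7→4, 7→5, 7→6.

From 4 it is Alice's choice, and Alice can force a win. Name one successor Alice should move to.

A0 = {5}
A1: add {2} — 2 (Alice) has 2→5.
A2: add {4} — 4 (Alice) has 4→2.
A3 = A2; e.g. 0 (Bob) can still go to 6. Fixed point.
From 4, successor 2 is in the attractor (rank 1); the other successor 1 is not.

2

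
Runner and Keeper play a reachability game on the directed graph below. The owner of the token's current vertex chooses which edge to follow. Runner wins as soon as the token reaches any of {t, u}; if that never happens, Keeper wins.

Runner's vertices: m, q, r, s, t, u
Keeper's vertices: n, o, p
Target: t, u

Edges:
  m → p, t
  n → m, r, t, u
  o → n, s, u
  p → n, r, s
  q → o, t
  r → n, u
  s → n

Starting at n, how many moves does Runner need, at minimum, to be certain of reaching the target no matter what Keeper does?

A0 = {t, u}
A1: add {m, q, r} — m (Runner) has m→t; q (Runner) has q→t; r (Runner) has r→u.
A2: add {n} — n (Keeper): all of {m, r, t, u} already in.
n enters the attractor at level 2, so Runner can force the target in 2 moves from there.

2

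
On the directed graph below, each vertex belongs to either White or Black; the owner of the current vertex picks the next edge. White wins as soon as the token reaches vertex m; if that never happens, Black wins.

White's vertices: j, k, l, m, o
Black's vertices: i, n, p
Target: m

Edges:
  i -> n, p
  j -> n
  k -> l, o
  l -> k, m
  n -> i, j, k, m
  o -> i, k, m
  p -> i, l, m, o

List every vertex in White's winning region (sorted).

k, l, m, o

A0 = {m}
A1: add {l, o} — l (White) has l→m; o (White) has o→m.
A2: add {k} — k (White) has k→l.
A3 = A2; e.g. i (Black) can still go to n. Fixed point.
White's winning region = {k, l, m, o}.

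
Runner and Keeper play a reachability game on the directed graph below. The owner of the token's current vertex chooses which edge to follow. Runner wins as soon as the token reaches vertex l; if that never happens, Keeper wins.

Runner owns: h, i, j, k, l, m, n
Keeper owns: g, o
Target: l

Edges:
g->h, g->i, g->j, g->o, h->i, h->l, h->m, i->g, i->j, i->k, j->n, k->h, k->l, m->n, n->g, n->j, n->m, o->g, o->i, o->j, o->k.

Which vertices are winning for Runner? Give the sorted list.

h, i, k, l

A0 = {l}
A1: add {h, k} — h (Runner) has h→l; k (Runner) has k→l.
A2: add {i} — i (Runner) has i→k.
A3 = A2; e.g. g (Keeper) can still go to j. Fixed point.
Runner's winning region = {h, i, k, l}.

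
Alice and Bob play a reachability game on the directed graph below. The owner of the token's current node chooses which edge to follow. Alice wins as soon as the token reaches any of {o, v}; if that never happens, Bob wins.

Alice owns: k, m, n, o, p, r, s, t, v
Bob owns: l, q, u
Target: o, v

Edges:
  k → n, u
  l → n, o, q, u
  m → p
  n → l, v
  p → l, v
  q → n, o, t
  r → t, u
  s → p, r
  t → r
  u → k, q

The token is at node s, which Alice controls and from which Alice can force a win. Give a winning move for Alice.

A0 = {o, v}
A1: add {n, p} — n (Alice) has n→v; p (Alice) has p→v.
A2: add {k, m, s} — k (Alice) has k→n; m (Alice) has m→p; s (Alice) has s→p.
A3 = A2; e.g. l (Bob) can still go to q. Fixed point.
From s, successor p is in the attractor (rank 1); the other successor r is not.

p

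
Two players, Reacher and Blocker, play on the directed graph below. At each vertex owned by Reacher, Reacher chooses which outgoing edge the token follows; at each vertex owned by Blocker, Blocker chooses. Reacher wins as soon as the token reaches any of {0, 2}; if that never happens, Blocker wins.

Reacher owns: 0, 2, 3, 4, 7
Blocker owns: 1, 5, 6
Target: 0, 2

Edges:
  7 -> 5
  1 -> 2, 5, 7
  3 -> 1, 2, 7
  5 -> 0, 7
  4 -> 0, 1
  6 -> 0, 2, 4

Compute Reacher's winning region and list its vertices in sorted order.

A0 = {0, 2}
A1: add {3, 4} — 3 (Reacher) has 3→2; 4 (Reacher) has 4→0.
A2: add {6} — 6 (Blocker): all of {0, 2, 4} already in.
A3 = A2; e.g. 1 (Blocker) can still go to 5. Fixed point.
Reacher's winning region = {0, 2, 3, 4, 6}.

0, 2, 3, 4, 6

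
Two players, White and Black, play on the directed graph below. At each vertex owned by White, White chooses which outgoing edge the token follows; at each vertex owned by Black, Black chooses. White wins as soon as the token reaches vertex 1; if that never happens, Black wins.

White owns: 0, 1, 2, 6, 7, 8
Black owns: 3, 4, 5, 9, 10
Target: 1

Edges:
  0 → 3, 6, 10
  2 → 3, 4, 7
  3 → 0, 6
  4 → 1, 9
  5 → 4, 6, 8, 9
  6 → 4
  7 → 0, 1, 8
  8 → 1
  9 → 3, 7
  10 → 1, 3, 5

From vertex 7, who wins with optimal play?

A0 = {1}
A1: add {7, 8} — 7 (White) has 7→1; 8 (White) has 8→1.
7 ∈ A1, so White can force the target.

White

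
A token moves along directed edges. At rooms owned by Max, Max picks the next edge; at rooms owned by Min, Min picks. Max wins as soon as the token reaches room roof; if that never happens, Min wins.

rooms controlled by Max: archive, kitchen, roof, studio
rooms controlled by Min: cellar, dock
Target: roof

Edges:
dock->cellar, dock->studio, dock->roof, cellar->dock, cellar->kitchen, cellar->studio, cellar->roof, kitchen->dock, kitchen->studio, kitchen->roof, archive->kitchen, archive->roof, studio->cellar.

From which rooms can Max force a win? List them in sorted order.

A0 = {roof}
A1: add {archive, kitchen} — kitchen (Max) has kitchen→roof; archive (Max) has archive→roof.
A2 = A1; e.g. dock (Min) can still go to cellar. Fixed point.
Max's winning region = {archive, kitchen, roof}.

archive, kitchen, roof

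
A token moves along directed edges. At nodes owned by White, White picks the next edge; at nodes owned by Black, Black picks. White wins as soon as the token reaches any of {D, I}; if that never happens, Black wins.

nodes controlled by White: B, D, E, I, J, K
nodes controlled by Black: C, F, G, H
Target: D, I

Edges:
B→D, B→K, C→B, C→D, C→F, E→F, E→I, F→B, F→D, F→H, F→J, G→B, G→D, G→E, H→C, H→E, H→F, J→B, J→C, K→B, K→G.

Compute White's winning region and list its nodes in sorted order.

A0 = {D, I}
A1: add {B, E} — B (White) has B→D; E (White) has E→I.
A2: add {G, J, K} — G (Black): all of {B, D, E} already in; J (White) has J→B; K (White) has K→B.
A3 = A2; e.g. C (Black) can still go to F. Fixed point.
White's winning region = {B, D, E, G, I, J, K}.

B, D, E, G, I, J, K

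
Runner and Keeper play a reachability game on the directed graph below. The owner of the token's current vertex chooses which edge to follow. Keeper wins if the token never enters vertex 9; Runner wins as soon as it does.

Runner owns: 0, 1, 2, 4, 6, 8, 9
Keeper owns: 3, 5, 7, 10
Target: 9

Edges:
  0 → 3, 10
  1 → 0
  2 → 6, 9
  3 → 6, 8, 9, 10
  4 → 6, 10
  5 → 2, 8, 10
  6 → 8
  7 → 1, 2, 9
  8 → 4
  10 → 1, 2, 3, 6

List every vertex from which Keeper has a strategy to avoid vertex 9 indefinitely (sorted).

A0 = {9}
A1: add {2} — 2 (Runner) has 2→9.
A2 = A1; e.g. 0 (Runner) has no edge into A1. Fixed point.
Runner's attractor = {2, 9}; Keeper avoids the target exactly from the complement.

0, 1, 3, 4, 5, 6, 7, 8, 10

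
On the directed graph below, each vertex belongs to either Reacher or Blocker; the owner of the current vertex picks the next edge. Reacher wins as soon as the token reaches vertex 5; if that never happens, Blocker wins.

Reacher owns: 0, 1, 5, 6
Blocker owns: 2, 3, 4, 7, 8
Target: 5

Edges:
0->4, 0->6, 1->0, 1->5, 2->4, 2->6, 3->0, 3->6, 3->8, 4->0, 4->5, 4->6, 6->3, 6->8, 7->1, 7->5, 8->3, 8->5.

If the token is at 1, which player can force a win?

Reacher

A0 = {5}
A1: add {1} — 1 (Reacher) has 1→5.
1 ∈ A1, so Reacher can force the target.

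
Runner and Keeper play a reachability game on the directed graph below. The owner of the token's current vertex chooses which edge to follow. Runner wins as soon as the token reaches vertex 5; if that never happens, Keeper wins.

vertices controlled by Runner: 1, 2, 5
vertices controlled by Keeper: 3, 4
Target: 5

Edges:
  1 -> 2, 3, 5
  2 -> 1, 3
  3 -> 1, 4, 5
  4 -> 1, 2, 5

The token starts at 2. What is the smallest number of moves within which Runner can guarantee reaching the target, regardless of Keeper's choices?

A0 = {5}
A1: add {1} — 1 (Runner) has 1→5.
A2: add {2} — 2 (Runner) has 2→1.
2 enters the attractor at level 2, so Runner can force the target in 2 moves from there.

2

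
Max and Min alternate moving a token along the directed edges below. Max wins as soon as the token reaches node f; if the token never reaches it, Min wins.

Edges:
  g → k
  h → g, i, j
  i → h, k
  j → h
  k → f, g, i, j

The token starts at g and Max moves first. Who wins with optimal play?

Min

Track states (vertex, player-to-move).
A0 = {(f,Max), (f,Min)}
A1: add {(k,Max)}.
A2: add {(g,Min)}.
A3: add {(h,Max)}.
A4: add {(i,Min), (j,Min)}.
A5 = A4; e.g. (g,Max) stays out. (g,Max) never enters ⇒ Min avoids the target.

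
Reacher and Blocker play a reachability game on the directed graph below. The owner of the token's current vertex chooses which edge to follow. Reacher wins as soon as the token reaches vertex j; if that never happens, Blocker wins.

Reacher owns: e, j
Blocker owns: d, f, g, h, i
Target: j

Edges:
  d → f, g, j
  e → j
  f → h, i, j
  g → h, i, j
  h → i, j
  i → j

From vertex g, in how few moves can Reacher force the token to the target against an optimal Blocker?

A0 = {j}
A1: add {e, i} — e (Reacher) has e→j; i (Blocker): all of {j} already in.
A2: add {h} — h (Blocker): all of {i, j} already in.
A3: add {f, g} — f (Blocker): all of {h, i, j} already in; g (Blocker): all of {h, i, j} already in.
g enters the attractor at level 3, so Reacher can force the target in 3 moves from there.

3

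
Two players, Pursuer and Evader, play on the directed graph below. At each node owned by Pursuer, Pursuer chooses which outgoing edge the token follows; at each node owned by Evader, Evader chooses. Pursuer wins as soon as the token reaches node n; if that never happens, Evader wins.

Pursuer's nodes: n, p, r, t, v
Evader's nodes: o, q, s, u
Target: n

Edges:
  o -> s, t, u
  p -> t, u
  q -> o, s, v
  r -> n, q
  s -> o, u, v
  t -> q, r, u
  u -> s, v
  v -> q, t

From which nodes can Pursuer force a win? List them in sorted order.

A0 = {n}
A1: add {r} — r (Pursuer) has r→n.
A2: add {t} — t (Pursuer) has t→r.
A3: add {p, v} — p (Pursuer) has p→t; v (Pursuer) has v→t.
A4 = A3; e.g. o (Evader) can still go to s. Fixed point.
Pursuer's winning region = {n, p, r, t, v}.

n, p, r, t, v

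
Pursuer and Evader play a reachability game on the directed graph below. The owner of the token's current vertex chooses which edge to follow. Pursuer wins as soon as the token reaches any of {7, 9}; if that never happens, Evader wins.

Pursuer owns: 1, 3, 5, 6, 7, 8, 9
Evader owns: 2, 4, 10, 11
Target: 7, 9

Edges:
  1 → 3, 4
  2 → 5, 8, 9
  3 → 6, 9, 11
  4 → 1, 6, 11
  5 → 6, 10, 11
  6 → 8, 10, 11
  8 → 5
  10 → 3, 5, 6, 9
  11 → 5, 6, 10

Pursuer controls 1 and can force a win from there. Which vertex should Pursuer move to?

A0 = {7, 9}
A1: add {3} — 3 (Pursuer) has 3→9.
A2: add {1} — 1 (Pursuer) has 1→3.
A3 = A2; e.g. 2 (Evader) can still go to 5. Fixed point.
From 1, successor 3 is in the attractor (rank 1); the other successor 4 is not.

3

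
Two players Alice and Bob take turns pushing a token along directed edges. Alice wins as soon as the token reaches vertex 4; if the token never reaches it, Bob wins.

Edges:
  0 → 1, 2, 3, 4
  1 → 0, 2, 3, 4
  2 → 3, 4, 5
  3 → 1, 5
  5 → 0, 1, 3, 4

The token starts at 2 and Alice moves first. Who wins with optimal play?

Alice

Track states (vertex, player-to-move).
A0 = {(4,Alice), (4,Bob)}
A1: add {(0,Alice), (1,Alice), (2,Alice), (5,Alice)}.
(2,Alice) ∈ A1 ⇒ Alice forces the target.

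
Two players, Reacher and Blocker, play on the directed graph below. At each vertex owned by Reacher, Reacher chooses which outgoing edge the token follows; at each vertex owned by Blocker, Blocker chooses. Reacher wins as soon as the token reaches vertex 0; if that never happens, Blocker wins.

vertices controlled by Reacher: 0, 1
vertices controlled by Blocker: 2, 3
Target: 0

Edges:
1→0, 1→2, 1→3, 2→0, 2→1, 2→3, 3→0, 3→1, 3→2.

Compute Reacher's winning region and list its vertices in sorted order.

0, 1

A0 = {0}
A1: add {1} — 1 (Reacher) has 1→0.
A2 = A1; e.g. 2 (Blocker) can still go to 3. Fixed point.
Reacher's winning region = {0, 1}.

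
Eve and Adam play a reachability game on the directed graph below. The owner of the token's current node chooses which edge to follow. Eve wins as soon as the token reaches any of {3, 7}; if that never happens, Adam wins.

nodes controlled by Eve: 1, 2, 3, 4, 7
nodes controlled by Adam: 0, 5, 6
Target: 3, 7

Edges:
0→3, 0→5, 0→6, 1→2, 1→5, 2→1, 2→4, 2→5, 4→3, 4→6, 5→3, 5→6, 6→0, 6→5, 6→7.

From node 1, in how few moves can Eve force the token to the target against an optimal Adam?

A0 = {3, 7}
A1: add {4} — 4 (Eve) has 4→3.
A2: add {2} — 2 (Eve) has 2→4.
A3: add {1} — 1 (Eve) has 1→2.
A4 = A3; e.g. 0 (Adam) can still go to 5. Fixed point.
1 enters the attractor at level 3, so Eve can force the target in 3 moves from there.

3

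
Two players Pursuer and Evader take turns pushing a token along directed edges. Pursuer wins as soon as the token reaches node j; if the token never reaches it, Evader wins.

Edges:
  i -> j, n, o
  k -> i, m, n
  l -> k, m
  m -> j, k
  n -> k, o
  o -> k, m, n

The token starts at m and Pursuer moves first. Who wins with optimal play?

Pursuer

Track states (vertex, player-to-move).
A0 = {(j,Pursuer), (j,Evader)}
A1: add {(i,Pursuer), (m,Pursuer)}.
(m,Pursuer) ∈ A1 ⇒ Pursuer forces the target.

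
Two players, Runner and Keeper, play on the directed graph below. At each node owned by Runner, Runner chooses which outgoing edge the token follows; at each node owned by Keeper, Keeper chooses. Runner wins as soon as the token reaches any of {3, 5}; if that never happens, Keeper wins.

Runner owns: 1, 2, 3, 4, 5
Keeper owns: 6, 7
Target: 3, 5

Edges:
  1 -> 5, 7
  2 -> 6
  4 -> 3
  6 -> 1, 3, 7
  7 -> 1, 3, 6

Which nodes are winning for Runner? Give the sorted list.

A0 = {3, 5}
A1: add {1, 4} — 1 (Runner) has 1→5; 4 (Runner) has 4→3.
A2 = A1; e.g. 2 (Runner) has no edge into A1. Fixed point.
Runner's winning region = {1, 3, 4, 5}.

1, 3, 4, 5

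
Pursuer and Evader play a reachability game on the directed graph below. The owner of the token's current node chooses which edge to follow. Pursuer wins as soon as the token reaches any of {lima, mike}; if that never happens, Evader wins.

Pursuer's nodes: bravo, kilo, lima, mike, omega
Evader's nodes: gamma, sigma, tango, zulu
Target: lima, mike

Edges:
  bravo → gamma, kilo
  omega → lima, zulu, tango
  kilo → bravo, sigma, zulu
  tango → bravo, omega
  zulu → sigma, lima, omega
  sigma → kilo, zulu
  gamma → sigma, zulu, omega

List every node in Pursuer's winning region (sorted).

A0 = {lima, mike}
A1: add {omega} — omega (Pursuer) has omega→lima.
A2 = A1; e.g. gamma (Evader) can still go to sigma. Fixed point.
Pursuer's winning region = {lima, mike, omega}.

lima, mike, omega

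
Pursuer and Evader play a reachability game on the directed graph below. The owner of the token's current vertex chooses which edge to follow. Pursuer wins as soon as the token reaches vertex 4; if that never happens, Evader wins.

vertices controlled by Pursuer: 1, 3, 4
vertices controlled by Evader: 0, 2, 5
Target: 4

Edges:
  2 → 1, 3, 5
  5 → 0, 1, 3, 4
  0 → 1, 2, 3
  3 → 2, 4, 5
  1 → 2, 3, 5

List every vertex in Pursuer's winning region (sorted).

1, 3, 4

A0 = {4}
A1: add {3} — 3 (Pursuer) has 3→4.
A2: add {1} — 1 (Pursuer) has 1→3.
A3 = A2; e.g. 0 (Evader) can still go to 2. Fixed point.
Pursuer's winning region = {1, 3, 4}.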